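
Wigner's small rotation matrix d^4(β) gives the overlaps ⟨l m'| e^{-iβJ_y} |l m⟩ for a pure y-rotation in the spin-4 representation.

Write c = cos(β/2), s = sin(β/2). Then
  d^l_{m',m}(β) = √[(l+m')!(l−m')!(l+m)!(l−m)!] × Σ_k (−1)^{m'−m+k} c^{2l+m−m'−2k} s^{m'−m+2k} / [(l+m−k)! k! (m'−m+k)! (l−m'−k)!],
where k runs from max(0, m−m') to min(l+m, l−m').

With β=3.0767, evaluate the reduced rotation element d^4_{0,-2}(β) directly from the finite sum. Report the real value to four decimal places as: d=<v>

d^4_{0,-2}(β=3.0767) via Wigner's sum:
With c≡cos(β/2)=0.032441 and s≡sin(β/2)=0.999474, N=[24·24·2·720]^{1/2}=910.735966
The bounds max(0,m−m')=0 and min(l+m,l−m')=2 give 3 terms
  k=0: (−1)^2·910.7360/(96)·0.0324^6·0.9995^2 = +0.000000
  k=1: (−1)^3·910.7360/(36)·0.0324^4·0.9995^4 = -0.000028
  k=2: (−1)^4·910.7360/(96)·0.0324^2·0.9995^6 = +0.009952
d^4_{0,-2}(3.0767) = +0.000000 -0.000028 +0.009952 = +0.009924

d=0.0099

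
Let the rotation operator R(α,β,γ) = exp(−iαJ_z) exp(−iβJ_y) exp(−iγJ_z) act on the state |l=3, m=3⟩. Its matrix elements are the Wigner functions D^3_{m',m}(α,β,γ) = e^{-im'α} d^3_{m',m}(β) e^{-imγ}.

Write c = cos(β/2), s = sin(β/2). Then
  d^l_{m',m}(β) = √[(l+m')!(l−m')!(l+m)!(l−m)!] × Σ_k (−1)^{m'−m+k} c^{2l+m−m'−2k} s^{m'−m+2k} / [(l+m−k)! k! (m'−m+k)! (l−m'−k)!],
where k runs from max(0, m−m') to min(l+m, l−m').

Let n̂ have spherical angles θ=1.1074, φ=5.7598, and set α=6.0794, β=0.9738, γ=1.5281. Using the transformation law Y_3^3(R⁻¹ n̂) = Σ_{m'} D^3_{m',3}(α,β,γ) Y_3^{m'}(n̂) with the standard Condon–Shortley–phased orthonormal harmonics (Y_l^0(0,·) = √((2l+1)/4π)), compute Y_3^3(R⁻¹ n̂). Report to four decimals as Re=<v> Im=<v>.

Re=0.0038 Im=0.0107

Need the full column D^3_{m',3} for m'=−3..3 at α=6.0794, β=0.9738, γ=1.5281.
cos(β/2)=0.883788, sin(β/2)=0.467888
d^3_{-3,3}: single k=6 term ⇒ +0.010492;  D = +0.004875+0.009290i
d^3_{-2,3}: single k=5 term ⇒ +0.048544;  D = +0.013391+0.046660i
d^3_{-1,3}: single k=4 term ⇒ +0.144981;  D = +0.010964+0.144566i
d^3_{0,3}: single k=3 term ⇒ +0.316217;  D = -0.040393+0.313627i
d^3_{1,3}: single k=2 term ⇒ +0.517275;  D = -0.168536+0.489049i
d^3_{2,3}: single k=1 term ⇒ +0.617956;  D = -0.315410+0.531400i
d^3_{3,3}: single k=0 term ⇒ +0.476527;  D = -0.321121+0.352078i
Y_3^{m'}(θ=1.1074,φ=5.7598) and Σ D·Y over m':
  (+0.0049+0.0093i)·(+0.0002+0.2987i)  (+0.0134+0.0467i)·(+0.1829+0.3165i)  (+0.0110+0.1446i)·(-0.0003-0.0001i)  (-0.0404+0.3136i)·(-0.3338+0.0000i)  (-0.1685+0.4890i)·(+0.0003-0.0001i)  (-0.3154+0.5314i)·(+0.1829-0.3165i)  (-0.3211+0.3521i)·(-0.0002+0.2987i)
Y_3^3(R⁻¹ n̂) = +0.003843+0.010709i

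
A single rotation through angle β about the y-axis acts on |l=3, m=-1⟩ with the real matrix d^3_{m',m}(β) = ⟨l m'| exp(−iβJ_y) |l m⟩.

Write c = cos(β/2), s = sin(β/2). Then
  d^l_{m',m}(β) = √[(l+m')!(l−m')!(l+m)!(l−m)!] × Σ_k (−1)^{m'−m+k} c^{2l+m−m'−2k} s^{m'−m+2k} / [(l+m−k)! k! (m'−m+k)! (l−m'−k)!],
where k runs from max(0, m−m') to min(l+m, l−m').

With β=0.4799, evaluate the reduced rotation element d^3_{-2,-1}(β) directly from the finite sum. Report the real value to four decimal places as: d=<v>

d=0.5721

d^3_{-2,-1}(β=0.4799) via Wigner's sum:
c=cos(0.4799/2)=0.971350, s=sin(0.4799/2)=0.237654; N=√[1·120·2·24]=75.894664
k∈{1,2} keeps every argument non-negative
  k=1: (−1)^0·75.8947/(24)·0.9713^5·0.2377^1 = +0.649866
  k=2: (−1)^1·75.8947/(12)·0.9713^3·0.2377^3 = -0.077802
d^3_{-2,-1}(0.4799) = +0.649866 -0.077802 = +0.572063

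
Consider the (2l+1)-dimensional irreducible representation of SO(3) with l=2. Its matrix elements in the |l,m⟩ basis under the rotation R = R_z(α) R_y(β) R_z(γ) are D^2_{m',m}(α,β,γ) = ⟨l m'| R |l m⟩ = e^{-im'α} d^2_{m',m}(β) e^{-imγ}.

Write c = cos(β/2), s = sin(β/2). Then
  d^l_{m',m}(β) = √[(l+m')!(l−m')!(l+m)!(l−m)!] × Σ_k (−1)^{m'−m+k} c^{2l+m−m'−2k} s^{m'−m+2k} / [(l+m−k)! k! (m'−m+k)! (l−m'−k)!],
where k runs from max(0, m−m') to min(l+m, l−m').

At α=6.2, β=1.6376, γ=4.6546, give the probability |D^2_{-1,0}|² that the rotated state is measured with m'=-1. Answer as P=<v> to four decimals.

Split into d^2_{-1,0}(β=1.6376) × two z-phases.
c=cos(1.6376/2)=0.683098, s=sin(1.6376/2)=0.730327; N=√[1·6·2·2]=4.898979
Admissible k: 1..2 (factorial args all ≥0)
  k=1: (−1)^0·4.8990/(2)·0.6831^3·0.7303^1 = +0.570219
  k=2: (−1)^1·4.8990/(2)·0.6831^1·0.7303^3 = -0.651794
d^2_{-1,0}(1.6376) = +0.570219 -0.651794 = -0.081574
|D^2_{-1,0}|² = |d^2_{-1,0}(β)|² = (-0.081574)² = 0.006654 (the z-rotation phases have unit modulus)

P=0.0067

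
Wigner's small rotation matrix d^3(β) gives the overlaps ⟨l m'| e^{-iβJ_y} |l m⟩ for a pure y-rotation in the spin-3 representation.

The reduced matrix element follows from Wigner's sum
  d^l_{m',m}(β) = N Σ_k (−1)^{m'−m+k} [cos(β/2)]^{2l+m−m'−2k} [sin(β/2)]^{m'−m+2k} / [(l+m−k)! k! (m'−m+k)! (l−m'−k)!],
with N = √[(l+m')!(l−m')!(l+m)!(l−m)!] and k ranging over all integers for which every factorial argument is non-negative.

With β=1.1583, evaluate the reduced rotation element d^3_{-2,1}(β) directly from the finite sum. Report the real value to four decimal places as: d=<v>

d^3_{-2,1}(β=1.1583) via Wigner's sum:
c=cos(1.1583/2)=0.836928, s=sin(1.1583/2)=0.547313; N=√[1·120·24·2]=75.894664
The bounds max(0,m−m')=3 and min(l+m,l−m')=4 give 2 terms
  k=3: (−1)^0·75.8947/(12)·0.8369^3·0.5473^3 = +0.607857
  k=4: (−1)^1·75.8947/(24)·0.8369^1·0.5473^5 = -0.129977
d^3_{-2,1}(1.1583) = +0.607857 -0.129977 = +0.477880

d=0.4779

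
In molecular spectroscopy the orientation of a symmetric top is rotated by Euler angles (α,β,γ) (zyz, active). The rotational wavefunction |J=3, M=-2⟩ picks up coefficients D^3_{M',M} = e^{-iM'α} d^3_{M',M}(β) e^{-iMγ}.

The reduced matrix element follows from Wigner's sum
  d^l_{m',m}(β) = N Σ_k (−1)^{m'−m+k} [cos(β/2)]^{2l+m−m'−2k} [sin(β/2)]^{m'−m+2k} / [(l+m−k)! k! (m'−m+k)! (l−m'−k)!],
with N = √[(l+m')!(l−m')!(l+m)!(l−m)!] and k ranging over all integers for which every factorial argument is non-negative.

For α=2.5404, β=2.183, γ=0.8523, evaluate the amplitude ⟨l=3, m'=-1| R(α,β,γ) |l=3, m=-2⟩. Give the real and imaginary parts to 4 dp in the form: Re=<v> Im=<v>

First d^3_{-1,-2}(β=2.183), then the phase factors e^{-i(-1)α} and e^{-i(-2)γ}:
Half-angle: c=0.461155, s=0.887320. N=√(2·24·1·120)=75.894664
k∈{0,1} keeps every argument non-negative
  k=0: (−1)^1·75.8947/(24)·0.4612^5·0.8873^1 = -0.058521
  k=1: (−1)^2·75.8947/(12)·0.4612^3·0.8873^3 = +0.433322
d^3_{-1,-2}(2.183) = -0.058521 +0.433322 = +0.374801
Attach z-rotation phases: D = e^{-i(-1)(2.5404)}·(+0.374801)·e^{-i(-2)(0.8523)} = -0.168869-0.334602i

Re=-0.1689 Im=-0.3346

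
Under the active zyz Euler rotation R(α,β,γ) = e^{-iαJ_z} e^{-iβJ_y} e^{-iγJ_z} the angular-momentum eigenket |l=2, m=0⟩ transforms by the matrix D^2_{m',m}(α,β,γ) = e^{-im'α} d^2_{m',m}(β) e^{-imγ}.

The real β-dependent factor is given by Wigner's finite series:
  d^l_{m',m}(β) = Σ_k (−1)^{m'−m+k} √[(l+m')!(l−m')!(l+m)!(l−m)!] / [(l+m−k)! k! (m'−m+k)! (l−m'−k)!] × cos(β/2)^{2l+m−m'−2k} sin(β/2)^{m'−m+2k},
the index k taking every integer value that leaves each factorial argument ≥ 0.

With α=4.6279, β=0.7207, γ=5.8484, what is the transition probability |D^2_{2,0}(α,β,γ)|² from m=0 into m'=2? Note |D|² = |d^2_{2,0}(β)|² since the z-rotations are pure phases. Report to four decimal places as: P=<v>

First d^2_{2,0}(β=0.7207), then the phase factors e^{-i(2)α} and e^{-i(0)γ}:
With c≡cos(β/2)=0.935773 and s≡sin(β/2)=0.352602, N=[24·1·2·2]^{1/2}=9.797959
k: max(0,(0)−(2))=0 … min(2+(0),2−(2))=0
  k=0: (−1)^2·9.7980/(4)·0.9358^2·0.3526^2 = +0.266677
d^2_{2,0}(0.7207) = +0.266677
|D^2_{2,0}|² = |d^2_{2,0}(β)|² = (+0.266677)² = 0.071117 (the z-rotation phases have unit modulus)

P=0.0711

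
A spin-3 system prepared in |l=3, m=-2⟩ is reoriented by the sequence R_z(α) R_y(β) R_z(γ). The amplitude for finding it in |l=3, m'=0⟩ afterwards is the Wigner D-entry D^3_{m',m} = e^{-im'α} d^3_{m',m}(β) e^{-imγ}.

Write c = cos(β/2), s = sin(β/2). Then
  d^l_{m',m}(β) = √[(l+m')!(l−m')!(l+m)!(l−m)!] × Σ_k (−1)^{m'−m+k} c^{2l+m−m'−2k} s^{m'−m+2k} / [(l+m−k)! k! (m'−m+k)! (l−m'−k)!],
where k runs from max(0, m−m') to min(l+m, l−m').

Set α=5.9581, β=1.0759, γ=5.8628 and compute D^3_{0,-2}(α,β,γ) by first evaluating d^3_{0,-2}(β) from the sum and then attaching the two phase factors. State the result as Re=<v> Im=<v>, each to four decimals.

Re=0.3359 Im=-0.3753

Split into d^3_{0,-2}(β=1.0759) × two z-phases.
c=cos(1.0759/2)=0.858761, s=sin(1.0759/2)=0.512377; N=√[6·6·1·120]=65.726707
k: max(0,(-2)−(0))=0 … min(3+(-2),3−(0))=1
  k=0: (−1)^2·65.7267/(12)·0.8588^4·0.5124^2 = +0.782039
  k=1: (−1)^3·65.7267/(12)·0.8588^2·0.5124^4 = -0.278396
d^3_{0,-2}(1.0759) = +0.782039 -0.278396 = +0.503643
Attach z-rotation phases: D = e^{-i(0)(5.9581)}·(+0.503643)·e^{-i(-2)(5.8628)} = +0.335874-0.375293i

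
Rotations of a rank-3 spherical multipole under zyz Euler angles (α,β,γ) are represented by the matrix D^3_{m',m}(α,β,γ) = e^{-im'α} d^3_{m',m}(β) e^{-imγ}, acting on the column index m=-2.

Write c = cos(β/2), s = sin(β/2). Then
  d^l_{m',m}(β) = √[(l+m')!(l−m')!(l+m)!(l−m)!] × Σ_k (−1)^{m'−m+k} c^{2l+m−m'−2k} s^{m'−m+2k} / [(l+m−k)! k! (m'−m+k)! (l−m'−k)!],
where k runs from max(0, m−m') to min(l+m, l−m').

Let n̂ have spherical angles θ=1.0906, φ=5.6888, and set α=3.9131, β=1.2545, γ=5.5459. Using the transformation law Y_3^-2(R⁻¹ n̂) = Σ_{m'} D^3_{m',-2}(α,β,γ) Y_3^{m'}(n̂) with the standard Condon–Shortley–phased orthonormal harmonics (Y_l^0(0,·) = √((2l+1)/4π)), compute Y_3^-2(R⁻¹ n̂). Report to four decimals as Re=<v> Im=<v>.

Need the full column D^3_{m',-2} for m'=−3..3 at α=3.9131, β=1.2545, γ=5.5459.
cos(β/2)=0.809645, sin(β/2)=0.586920
d^3_{-3,-2}: single k=1 term ⇒ +0.500181;  D = -0.333870-0.372440i
d^3_{-2,-2}: k∈[0..1] ⇒ +0.281687 -0.740127 = -0.458440;  D = -0.457367-0.031353i
d^3_{-1,-2}: k∈[0..1] ⇒ -0.645731 +0.678658 = +0.032927;  D = -0.025119+0.021289i
d^3_{0,-2}: k∈[0..1] ⇒ +0.810768 -0.426056 = +0.384713;  D = +0.036962-0.382933i
d^3_{1,-2}: k∈[0..1] ⇒ -0.678658 +0.178316 = -0.500342;  D = -0.312772-0.390532i
d^3_{2,-2}: k∈[0..1] ⇒ +0.388934 -0.040877 = +0.348057;  D = -0.345385-0.043051i
d^3_{3,-2}: single k=0 term ⇒ -0.138123;  D = -0.110166+0.083315i
Y_3^{m'}(θ=1.0906,φ=5.6888) and Σ D·Y over m':
  (-0.3339-0.3724i)·(-0.0613+0.2845i)  (-0.4574-0.0314i)·(+0.1384+0.3446i)  (-0.0251+0.0213i)·(+0.0159+0.0108i)  (+0.0370-0.3829i)·(-0.3332+0.0000i)  (-0.3128-0.3905i)·(-0.0159+0.0108i)  (-0.3454-0.0431i)·(+0.1384-0.3446i)  (-0.1102+0.0833i)·(+0.0613+0.2845i)
Y_3^-2(R⁻¹ n̂) = -0.022946-0.016749i

Re=-0.0229 Im=-0.0167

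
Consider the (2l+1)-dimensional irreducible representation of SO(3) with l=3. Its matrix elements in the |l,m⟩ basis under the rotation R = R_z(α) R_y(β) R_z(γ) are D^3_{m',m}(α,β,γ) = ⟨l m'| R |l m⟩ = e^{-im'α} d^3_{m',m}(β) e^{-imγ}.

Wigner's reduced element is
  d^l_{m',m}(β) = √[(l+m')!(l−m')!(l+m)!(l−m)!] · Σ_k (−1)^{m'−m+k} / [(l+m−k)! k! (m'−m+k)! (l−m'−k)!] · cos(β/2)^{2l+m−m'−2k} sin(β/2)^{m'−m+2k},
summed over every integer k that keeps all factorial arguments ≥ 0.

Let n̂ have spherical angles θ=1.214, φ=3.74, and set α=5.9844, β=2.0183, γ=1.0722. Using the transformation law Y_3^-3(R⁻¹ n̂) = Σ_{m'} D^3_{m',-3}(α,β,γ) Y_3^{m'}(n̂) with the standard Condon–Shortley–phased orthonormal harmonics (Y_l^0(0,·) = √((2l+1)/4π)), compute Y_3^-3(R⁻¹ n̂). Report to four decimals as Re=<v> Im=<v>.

Need the full column D^3_{m',-3} for m'=−3..3 at α=5.9844, β=2.0183, γ=1.0722.
cos(β/2)=0.532580, sin(β/2)=0.846379
d^3_{-3,-3}: single k=0 term ⇒ +0.022820;  D = -0.015546+0.016706i
d^3_{-2,-3}: single k=0 term ⇒ -0.088831;  D = +0.076976-0.044336i
d^3_{-1,-3}: single k=0 term ⇒ +0.223211;  D = -0.217646+0.049534i
d^3_{0,-3}: single k=0 term ⇒ -0.409605;  D = +0.408454+0.030695i
d^3_{1,-3}: single k=0 term ⇒ +0.563737;  D = -0.524810-0.205848i
d^3_{2,-3}: single k=0 term ⇒ -0.566613;  D = +0.443215+0.353002i
d^3_{3,-3}: single k=0 term ⇒ +0.367613;  D = -0.207398-0.303522i
Y_3^{m'}(θ=1.214,φ=3.74) and Σ D·Y over m':
  (-0.0155+0.0167i)·(+0.0764+0.3346i)  (+0.0770-0.0443i)·(+0.1145-0.2917i)  (-0.2176+0.0495i)·(+0.0976-0.0665i)  (+0.4085+0.0307i)·(-0.3115+0.0000i)  (-0.5248-0.2058i)·(-0.0976-0.0665i)  (+0.4432+0.3530i)·(+0.1145+0.2917i)  (-0.2074-0.3035i)·(-0.0764+0.3346i)
Y_3^-3(R⁻¹ n̂) = -0.053390+0.156805i

Re=-0.0534 Im=0.1568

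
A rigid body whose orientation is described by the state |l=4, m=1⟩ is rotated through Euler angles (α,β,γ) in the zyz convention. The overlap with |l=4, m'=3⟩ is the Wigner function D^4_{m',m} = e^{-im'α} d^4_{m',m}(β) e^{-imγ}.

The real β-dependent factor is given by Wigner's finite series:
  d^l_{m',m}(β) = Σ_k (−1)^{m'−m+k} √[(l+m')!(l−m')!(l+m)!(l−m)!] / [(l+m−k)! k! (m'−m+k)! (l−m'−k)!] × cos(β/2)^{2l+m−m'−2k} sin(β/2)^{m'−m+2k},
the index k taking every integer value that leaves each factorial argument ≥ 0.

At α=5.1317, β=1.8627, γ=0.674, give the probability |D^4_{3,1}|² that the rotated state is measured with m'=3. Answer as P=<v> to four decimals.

P=0.2160

D^4_{3,1}(5.1317,1.8627,0.674) = e^{-i·3·5.1317}·d^4_{3,1}(1.8627)·e^{-i·1·0.674}. Compute d first:
c=cos(1.8627/2)=0.596751, s=sin(1.8627/2)=0.802426; N=√[5040·1·120·6]=1904.940944
k∈{0,1} keeps every argument non-negative
  k=0: (−1)^2·1904.9409/(240)·0.5968^6·0.8024^2 = +0.230803
  k=1: (−1)^3·1904.9409/(144)·0.5968^4·0.8024^4 = -0.695525
d^4_{3,1}(1.8627) = +0.230803 -0.695525 = -0.464723
|D^4_{3,1}|² = |d^4_{3,1}(β)|² = (-0.464723)² = 0.215967 (the z-rotation phases have unit modulus)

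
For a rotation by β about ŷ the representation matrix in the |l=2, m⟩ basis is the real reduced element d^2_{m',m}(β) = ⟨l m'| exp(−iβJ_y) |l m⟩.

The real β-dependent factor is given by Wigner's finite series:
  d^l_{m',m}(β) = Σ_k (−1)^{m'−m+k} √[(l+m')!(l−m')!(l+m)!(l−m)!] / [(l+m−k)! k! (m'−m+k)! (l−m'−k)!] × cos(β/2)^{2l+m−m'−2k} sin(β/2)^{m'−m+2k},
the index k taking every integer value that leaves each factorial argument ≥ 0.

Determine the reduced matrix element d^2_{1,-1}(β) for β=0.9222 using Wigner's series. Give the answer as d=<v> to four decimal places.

d=0.4371

d^2_{1,-1}(β=0.9222) via Wigner's sum:
Half-angle: c=0.895564, s=0.444933. N=√(6·1·1·6)=6.000000
k: max(0,(-1)−(1))=0 … min(2+(-1),2−(1))=1
  k=0: (−1)^2·6.0000/(2)·0.8956^2·0.4449^2 = +0.476326
  k=1: (−1)^3·6.0000/(6)·0.8956^0·0.4449^4 = -0.039190
d^2_{1,-1}(0.9222) = +0.476326 -0.039190 = +0.437136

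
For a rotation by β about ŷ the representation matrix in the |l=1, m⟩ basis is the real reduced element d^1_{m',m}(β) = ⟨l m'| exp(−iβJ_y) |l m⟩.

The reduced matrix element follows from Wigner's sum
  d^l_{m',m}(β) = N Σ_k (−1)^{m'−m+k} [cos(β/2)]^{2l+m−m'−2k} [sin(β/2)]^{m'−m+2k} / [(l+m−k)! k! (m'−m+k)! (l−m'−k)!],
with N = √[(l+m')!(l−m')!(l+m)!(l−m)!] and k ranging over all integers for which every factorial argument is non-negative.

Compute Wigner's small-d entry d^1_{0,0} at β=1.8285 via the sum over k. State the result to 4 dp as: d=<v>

d=-0.2549

d^1_{0,0}(β=1.8285) via Wigner's sum:
With c≡cos(β/2)=0.610385 and s≡sin(β/2)=0.792105, N=[1·1·1·1]^{1/2}=1.000000
k: max(0,(0)−(0))=0 … min(1+(0),1−(0))=1
  k=0: (−1)^0·1.0000/(1)·0.6104^2·0.7921^0 = +0.372570
  k=1: (−1)^1·1.0000/(1)·0.6104^0·0.7921^2 = -0.627430
d^1_{0,0}(1.8285) = +0.372570 -0.627430 = -0.254861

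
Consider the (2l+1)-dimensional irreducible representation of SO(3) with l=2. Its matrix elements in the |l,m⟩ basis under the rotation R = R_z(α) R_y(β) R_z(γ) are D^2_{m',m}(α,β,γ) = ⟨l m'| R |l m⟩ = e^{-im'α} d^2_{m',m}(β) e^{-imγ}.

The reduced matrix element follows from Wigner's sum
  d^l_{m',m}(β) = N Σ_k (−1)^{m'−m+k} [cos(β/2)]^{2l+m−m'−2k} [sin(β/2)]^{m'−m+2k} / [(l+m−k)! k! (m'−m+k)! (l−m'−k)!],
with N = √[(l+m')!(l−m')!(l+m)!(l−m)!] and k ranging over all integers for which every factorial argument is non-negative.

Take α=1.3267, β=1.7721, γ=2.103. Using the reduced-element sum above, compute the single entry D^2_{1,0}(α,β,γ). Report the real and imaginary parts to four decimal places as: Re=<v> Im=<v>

D^2_{1,0}(1.3267,1.7721,2.103) = e^{-i·1·1.3267}·d^2_{1,0}(1.7721)·e^{-i·0·2.103}. Compute d first:
Half-angle: c=0.632477, s=0.774580. N=√(6·1·2·2)=4.898979
k: max(0,(0)−(1))=0 … min(2+(0),2−(1))=1
  k=0: (−1)^1·4.8990/(2)·0.6325^3·0.7746^1 = -0.480037
  k=1: (−1)^2·4.8990/(2)·0.6325^1·0.7746^3 = +0.719976
d^2_{1,0}(1.7721) = -0.480037 +0.719976 = +0.239939
Attach z-rotation phases: D = e^{-i(1)(1.3267)}·(+0.239939)·e^{-i(0)(2.103)} = +0.057988-0.232826i

Re=0.0580 Im=-0.2328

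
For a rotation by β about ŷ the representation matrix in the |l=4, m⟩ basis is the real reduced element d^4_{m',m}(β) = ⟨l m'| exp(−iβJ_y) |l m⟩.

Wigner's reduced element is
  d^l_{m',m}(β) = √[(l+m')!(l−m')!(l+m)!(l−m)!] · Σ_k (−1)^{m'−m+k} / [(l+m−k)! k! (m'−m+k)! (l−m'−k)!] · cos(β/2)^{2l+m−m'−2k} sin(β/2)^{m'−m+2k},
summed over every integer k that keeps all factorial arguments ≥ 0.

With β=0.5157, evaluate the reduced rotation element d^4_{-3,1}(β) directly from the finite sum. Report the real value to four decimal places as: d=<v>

d^4_{-3,1}(β=0.5157) via Wigner's sum:
Half-angle: c=0.966940, s=0.255002. N=√(1·5040·120·6)=1904.940944
k: max(0,(1)−(-3))=4 … min(4+(1),4−(-3))=5
  k=4: (−1)^0·1904.9409/(144)·0.9669^4·0.2550^4 = +0.048898
  k=5: (−1)^1·1904.9409/(240)·0.9669^2·0.2550^6 = -0.002040
d^4_{-3,1}(0.5157) = +0.048898 -0.002040 = +0.046858

d=0.0469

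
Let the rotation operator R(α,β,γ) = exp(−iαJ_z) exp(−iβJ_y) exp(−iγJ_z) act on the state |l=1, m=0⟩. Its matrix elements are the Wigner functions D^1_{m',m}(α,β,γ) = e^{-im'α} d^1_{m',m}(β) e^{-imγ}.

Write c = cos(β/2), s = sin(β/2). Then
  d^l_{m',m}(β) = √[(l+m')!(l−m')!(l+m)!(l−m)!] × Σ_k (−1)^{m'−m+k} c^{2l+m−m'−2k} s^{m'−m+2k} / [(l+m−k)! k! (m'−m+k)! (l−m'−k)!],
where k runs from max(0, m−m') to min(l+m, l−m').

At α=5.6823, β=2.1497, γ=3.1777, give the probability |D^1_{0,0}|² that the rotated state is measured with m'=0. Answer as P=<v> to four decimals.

P=0.2993

First d^1_{0,0}(β=2.1497), then the phase factors e^{-i(0)α} and e^{-i(0)γ}:
With c≡cos(β/2)=0.475864 and s≡sin(β/2)=0.879519, N=[1·1·1·1]^{1/2}=1.000000
k∈{0,1} keeps every argument non-negative
  k=0: (−1)^0·1.0000/(1)·0.4759^2·0.8795^0 = +0.226447
  k=1: (−1)^1·1.0000/(1)·0.4759^0·0.8795^2 = -0.773553
d^1_{0,0}(2.1497) = +0.226447 -0.773553 = -0.547107
|D^1_{0,0}|² = |d^1_{0,0}(β)|² = (-0.547107)² = 0.299326 (the z-rotation phases have unit modulus)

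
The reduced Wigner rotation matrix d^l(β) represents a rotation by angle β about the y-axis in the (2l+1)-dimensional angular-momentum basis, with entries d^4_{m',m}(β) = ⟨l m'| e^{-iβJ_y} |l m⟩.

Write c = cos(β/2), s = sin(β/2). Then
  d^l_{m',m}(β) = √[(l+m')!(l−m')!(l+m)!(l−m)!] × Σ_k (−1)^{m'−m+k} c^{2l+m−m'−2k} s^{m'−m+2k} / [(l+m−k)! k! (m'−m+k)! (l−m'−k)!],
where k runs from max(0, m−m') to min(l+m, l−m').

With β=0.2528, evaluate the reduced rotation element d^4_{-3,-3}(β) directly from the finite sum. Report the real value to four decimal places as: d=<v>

d=0.8319

d^4_{-3,-3}(β=0.2528) via Wigner's sum:
c=cos(0.2528/2)=0.992022, s=sin(0.2528/2)=0.126064; N=√[1·5040·1·5040]=5040.000000
The bounds max(0,m−m')=0 and min(l+m,l−m')=1 give 2 terms
  k=0: (−1)^0·5040.0000/(5040)·0.9920^8·0.1261^0 = +0.937931
  k=1: (−1)^1·5040.0000/(720)·0.9920^6·0.1261^2 = -0.106025
d^4_{-3,-3}(0.2528) = +0.937931 -0.106025 = +0.831907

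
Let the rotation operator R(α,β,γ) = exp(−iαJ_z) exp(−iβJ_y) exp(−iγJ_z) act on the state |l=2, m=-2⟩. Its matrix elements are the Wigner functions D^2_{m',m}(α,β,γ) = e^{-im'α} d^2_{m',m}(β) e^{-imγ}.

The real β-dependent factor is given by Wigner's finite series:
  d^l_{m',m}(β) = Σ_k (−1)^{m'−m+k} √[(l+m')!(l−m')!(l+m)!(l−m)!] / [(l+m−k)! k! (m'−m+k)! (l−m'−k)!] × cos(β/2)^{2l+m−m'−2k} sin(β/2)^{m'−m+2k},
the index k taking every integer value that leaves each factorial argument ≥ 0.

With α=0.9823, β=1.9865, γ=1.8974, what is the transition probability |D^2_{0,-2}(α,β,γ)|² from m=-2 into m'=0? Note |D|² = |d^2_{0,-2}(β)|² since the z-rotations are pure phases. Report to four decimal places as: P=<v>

P=0.2627

D^2_{0,-2}(0.9823,1.9865,1.8974) = e^{-i·0·0.9823}·d^2_{0,-2}(1.9865)·e^{-i·-2·1.8974}. Compute d first:
With c≡cos(β/2)=0.545970 and s≡sin(β/2)=0.837805, N=[2·2·1·24]^{1/2}=9.797959
k: max(0,(-2)−(0))=0 … min(2+(-2),2−(0))=0
  k=0: (−1)^2·9.7980/(4)·0.5460^2·0.8378^2 = +0.512506
d^2_{0,-2}(1.9865) = +0.512506
|D^2_{0,-2}|² = |d^2_{0,-2}(β)|² = (+0.512506)² = 0.262662 (the z-rotation phases have unit modulus)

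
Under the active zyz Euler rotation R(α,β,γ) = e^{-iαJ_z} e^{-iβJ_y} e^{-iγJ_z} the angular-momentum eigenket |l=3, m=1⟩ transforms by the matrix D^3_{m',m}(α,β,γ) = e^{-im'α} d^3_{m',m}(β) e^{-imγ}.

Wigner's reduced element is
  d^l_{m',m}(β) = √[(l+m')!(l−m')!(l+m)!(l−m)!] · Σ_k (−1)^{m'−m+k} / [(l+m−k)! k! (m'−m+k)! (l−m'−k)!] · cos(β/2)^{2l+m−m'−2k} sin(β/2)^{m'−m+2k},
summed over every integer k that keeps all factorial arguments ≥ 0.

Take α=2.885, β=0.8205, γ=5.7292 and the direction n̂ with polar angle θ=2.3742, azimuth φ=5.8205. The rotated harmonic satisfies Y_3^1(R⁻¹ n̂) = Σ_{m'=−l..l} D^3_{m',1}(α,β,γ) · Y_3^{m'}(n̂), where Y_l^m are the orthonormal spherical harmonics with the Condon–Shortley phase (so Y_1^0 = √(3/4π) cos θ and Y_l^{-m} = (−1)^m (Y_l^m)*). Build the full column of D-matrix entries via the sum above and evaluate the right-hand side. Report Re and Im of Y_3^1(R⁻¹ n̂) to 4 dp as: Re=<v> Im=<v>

Re=0.0264 Im=-0.1931

Need the full column D^3_{m',1} for m'=−3..3 at α=2.885, β=0.8205, γ=5.7292.
cos(β/2)=0.917021, sin(β/2)=0.398839
d^3_{-3,1}: single k=4 term ⇒ +0.082412;  D = -0.080501+0.017646i
d^3_{-2,1}: k∈[3..4] ⇒ +0.309428 -0.029266 = +0.280162;  D = +0.279929+0.011427i
d^3_{-1,1}: k∈[2..4] ⇒ +0.674937 -0.170231 +0.004025 = +0.508731;  D = -0.486400-0.149073i
d^3_{0,1}: k∈[1..3] ⇒ +0.895952 -0.508442 +0.032059 = +0.419569;  D = +0.356816+0.220727i
d^3_{1,1}: k∈[0..2] ⇒ +0.594670 -0.899916 +0.127673 = -0.177573;  D = +0.122362+0.128684i
d^3_{2,1}: k∈[0..1] ⇒ -0.817888 +0.309428 = -0.508460;  D = -0.245385-0.445329i
d^3_{3,1}: single k=0 term ⇒ +0.435670;  D = -0.106534-0.422444i
Y_3^{m'}(θ=2.3742,φ=5.8205) and Σ D·Y over m':
  (-0.0805+0.0176i)·(+0.0254+0.1373i)  (+0.2799+0.0114i)·(-0.2133-0.2832i)  (-0.4864-0.1491i)·(+0.3192+0.1592i)  (+0.3568+0.2207i)·(+0.1101+0.0000i)  (+0.1224+0.1287i)·(-0.3192+0.1592i)  (-0.2454-0.4453i)·(-0.2133+0.2832i)  (-0.1065-0.4224i)·(-0.0254+0.1373i)
Y_3^1(R⁻¹ n̂) = +0.026425-0.193088i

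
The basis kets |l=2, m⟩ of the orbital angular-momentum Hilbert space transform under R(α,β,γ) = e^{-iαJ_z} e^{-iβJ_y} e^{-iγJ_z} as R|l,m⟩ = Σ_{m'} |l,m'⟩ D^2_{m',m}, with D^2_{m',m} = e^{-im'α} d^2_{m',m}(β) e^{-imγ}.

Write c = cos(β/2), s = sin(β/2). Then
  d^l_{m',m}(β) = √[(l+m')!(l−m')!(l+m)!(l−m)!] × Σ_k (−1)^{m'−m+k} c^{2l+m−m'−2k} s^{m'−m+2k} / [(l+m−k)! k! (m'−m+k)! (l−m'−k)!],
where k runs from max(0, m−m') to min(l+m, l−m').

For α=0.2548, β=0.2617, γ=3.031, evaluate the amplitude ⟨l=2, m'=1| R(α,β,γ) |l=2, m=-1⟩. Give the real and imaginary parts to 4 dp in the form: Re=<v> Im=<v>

First d^2_{1,-1}(β=0.2617), then the phase factors e^{-i(1)α} and e^{-i(-1)γ}:
c=cos(0.2617/2)=0.991451, s=sin(0.2617/2)=0.130477; N=√[6·1·1·6]=6.000000
k∈{0,1} keeps every argument non-negative
  k=0: (−1)^2·6.0000/(2)·0.9915^2·0.1305^2 = +0.050203
  k=1: (−1)^3·6.0000/(6)·0.9915^0·0.1305^4 = -0.000290
d^2_{1,-1}(0.2617) = +0.050203 -0.000290 = +0.049913
Phases: e^{-i·(1)·0.2548}=+0.967714-0.252052i, e^{-i·(-1)·3.031}=-0.993891+0.110367i ⇒ D=-0.046618+0.017835i

Re=-0.0466 Im=0.0178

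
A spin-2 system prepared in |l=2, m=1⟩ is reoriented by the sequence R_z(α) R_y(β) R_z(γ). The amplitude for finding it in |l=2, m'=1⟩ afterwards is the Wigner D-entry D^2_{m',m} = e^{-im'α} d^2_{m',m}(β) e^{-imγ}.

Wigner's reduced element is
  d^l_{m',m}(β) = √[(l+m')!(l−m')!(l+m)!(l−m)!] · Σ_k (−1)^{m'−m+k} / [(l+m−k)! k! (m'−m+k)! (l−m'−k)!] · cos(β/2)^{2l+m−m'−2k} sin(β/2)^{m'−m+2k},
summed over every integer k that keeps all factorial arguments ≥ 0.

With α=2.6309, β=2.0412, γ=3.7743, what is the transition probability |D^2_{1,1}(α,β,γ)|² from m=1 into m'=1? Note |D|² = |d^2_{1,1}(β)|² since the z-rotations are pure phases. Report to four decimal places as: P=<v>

D^2_{1,1}(2.6309,2.0412,3.7743) = e^{-i·1·2.6309}·d^2_{1,1}(2.0412)·e^{-i·1·3.7743}. Compute d first:
Half-angle: c=0.522855, s=0.852422. N=√(6·1·6·1)=6.000000
k: max(0,(1)−(1))=0 … min(2+(1),2−(1))=1
  k=0: (−1)^0·6.0000/(6)·0.5229^4·0.8524^0 = +0.074735
  k=1: (−1)^1·6.0000/(2)·0.5229^2·0.8524^2 = -0.595926
d^2_{1,1}(2.0412) = +0.074735 -0.595926 = -0.521191
|D^2_{1,1}|² = |d^2_{1,1}(β)|² = (-0.521191)² = 0.271640 (the z-rotation phases have unit modulus)

P=0.2716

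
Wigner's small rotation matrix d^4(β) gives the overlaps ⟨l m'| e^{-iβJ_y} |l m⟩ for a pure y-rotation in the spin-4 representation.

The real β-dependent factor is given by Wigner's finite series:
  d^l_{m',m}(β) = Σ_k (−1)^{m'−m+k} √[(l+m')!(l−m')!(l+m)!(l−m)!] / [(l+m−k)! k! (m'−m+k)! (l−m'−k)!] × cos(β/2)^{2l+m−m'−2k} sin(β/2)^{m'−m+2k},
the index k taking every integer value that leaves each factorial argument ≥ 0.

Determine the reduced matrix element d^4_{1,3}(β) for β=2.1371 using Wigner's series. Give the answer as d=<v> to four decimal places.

d=-0.3434

d^4_{1,3}(β=2.1371) via Wigner's sum:
c=cos(2.1371/2)=0.481396, s=sin(2.1371/2)=0.876503; N=√[120·6·5040·1]=1904.940944
Admissible k: 2..3 (factorial args all ≥0)
  k=2: (−1)^0·1904.9409/(240)·0.4814^6·0.8765^2 = +0.075891
  k=3: (−1)^1·1904.9409/(144)·0.4814^4·0.8765^4 = -0.419317
d^4_{1,3}(2.1371) = +0.075891 -0.419317 = -0.343426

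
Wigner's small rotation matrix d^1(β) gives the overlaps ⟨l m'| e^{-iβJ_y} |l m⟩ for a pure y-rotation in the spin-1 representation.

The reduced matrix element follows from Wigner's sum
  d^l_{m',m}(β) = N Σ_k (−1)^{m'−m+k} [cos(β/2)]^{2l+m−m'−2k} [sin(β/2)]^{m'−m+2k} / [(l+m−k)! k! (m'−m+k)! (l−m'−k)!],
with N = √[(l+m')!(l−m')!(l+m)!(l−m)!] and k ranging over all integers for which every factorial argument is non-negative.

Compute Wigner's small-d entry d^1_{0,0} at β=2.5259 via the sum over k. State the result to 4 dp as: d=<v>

d^1_{0,0}(β=2.5259) via Wigner's sum:
Half-angle: c=0.303007, s=0.952988. N=√(1·1·1·1)=1.000000
Admissible k: 0..1 (factorial args all ≥0)
  k=0: (−1)^0·1.0000/(1)·0.3030^2·0.9530^0 = +0.091813
  k=1: (−1)^1·1.0000/(1)·0.3030^0·0.9530^2 = -0.908187
d^1_{0,0}(2.5259) = +0.091813 -0.908187 = -0.816374

d=-0.8164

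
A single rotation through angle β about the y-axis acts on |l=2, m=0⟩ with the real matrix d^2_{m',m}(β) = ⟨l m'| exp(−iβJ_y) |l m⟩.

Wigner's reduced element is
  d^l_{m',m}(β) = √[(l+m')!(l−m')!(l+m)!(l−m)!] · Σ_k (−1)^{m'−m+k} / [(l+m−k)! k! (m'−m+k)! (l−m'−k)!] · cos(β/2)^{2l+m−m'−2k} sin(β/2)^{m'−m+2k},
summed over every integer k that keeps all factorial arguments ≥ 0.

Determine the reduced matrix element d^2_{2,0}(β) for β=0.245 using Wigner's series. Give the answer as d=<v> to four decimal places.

d^2_{2,0}(β=0.245) via Wigner's sum:
c=cos(0.245/2)=0.992506, s=sin(0.245/2)=0.122194; N=√[24·1·2·2]=9.797959
Admissible k: 0..0 (factorial args all ≥0)
  k=0: (−1)^2·9.7980/(4)·0.9925^2·0.1222^2 = +0.036028
d^2_{2,0}(0.245) = +0.036028

d=0.0360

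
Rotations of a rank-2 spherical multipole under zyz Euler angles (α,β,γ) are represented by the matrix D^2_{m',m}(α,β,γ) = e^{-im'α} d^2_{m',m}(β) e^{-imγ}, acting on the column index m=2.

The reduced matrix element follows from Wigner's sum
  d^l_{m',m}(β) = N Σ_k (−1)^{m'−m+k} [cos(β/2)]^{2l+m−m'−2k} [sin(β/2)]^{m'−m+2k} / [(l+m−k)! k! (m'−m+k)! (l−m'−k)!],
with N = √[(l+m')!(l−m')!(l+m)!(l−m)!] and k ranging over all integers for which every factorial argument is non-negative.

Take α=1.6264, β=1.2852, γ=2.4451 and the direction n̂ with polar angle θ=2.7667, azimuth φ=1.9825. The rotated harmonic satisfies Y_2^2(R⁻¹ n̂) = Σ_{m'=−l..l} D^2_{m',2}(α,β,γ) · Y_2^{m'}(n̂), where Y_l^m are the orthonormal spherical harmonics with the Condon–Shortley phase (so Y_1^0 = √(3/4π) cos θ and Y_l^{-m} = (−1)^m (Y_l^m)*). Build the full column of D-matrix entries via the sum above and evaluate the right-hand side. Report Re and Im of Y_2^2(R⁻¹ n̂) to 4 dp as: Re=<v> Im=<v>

Need the full column D^2_{m',2} for m'=−2..2 at α=1.6264, β=1.2852, γ=2.4451.
cos(β/2)=0.800540, sin(β/2)=0.599279
d^2_{-2,2}: single k=4 term ⇒ +0.128978;  D = -0.008584-0.128692i
d^2_{-1,2}: single k=3 term ⇒ +0.344588;  D = -0.342018+0.042006i
d^2_{0,2}: single k=2 term ⇒ +0.563767;  D = +0.099717+0.554879i
d^2_{1,2}: single k=1 term ⇒ +0.614906;  D = +0.598231-0.142228i
d^2_{2,2}: single k=0 term ⇒ +0.410708;  D = -0.117056-0.393673i
Y_2^{m'}(θ=2.7667,φ=1.9825) and Σ D·Y over m':
  (-0.0086-0.1287i)·(-0.0352+0.0380i)  (-0.3420+0.0420i)·(+0.1053+0.2412i)  (+0.0997+0.5549i)·(+0.5039+0.0000i)  (+0.5982-0.1422i)·(-0.1053+0.2412i)  (-0.1171-0.3937i)·(-0.0352-0.0380i)
Y_2^2(R⁻¹ n̂) = -0.030263+0.383341i

Re=-0.0303 Im=0.3833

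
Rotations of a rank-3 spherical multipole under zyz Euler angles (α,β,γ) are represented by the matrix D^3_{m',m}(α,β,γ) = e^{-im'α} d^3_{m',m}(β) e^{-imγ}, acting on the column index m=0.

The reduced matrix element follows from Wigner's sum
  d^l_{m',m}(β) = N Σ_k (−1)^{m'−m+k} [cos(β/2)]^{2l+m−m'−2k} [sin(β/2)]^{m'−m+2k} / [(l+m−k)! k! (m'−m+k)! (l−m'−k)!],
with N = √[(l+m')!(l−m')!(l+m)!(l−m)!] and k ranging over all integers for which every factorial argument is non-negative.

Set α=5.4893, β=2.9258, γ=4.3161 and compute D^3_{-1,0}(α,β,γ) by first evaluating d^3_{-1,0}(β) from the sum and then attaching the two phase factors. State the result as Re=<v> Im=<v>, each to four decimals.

First d^3_{-1,0}(β=2.9258), then the phase factors e^{-i(-1)α} and e^{-i(0)γ}:
c=cos(2.9258/2)=0.107687, s=sin(2.9258/2)=0.994185; N=√[2·24·6·6]=41.569219
k∈{1,2,3} keeps every argument non-negative
  k=1: (−1)^0·41.5692/(12)·0.1077^5·0.9942^1 = +0.000050
  k=2: (−1)^1·41.5692/(4)·0.1077^3·0.9942^3 = -0.012753
  k=3: (−1)^2·41.5692/(12)·0.1077^1·0.9942^5 = +0.362318
d^3_{-1,0}(2.9258) = +0.000050 -0.012753 +0.362318 = +0.349615
Phases: e^{-i·(-1)·5.4893}=+0.701080-0.713083i, e^{-i·(0)·4.3161}=+1.000000+0.000000i ⇒ D=+0.245108-0.249304i

Re=0.2451 Im=-0.2493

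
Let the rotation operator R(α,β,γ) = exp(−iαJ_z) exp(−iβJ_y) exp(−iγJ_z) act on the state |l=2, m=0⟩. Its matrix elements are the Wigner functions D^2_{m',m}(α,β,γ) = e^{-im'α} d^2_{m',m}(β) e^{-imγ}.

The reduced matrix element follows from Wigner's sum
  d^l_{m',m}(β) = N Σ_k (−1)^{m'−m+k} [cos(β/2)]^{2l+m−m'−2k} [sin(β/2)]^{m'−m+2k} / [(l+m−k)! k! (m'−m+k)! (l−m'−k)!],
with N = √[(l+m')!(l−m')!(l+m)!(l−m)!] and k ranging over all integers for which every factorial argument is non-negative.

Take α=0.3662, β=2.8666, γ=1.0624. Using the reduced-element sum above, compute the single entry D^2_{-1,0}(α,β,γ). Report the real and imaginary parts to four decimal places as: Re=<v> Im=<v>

Re=-0.2988 Im=-0.1146

Split into d^2_{-1,0}(β=2.8666) × two z-phases.
Half-angle: c=0.137064, s=0.990562. N=√(1·6·2·2)=4.898979
k: max(0,(0)−(-1))=1 … min(2+(0),2−(-1))=2
  k=1: (−1)^0·4.8990/(2)·0.1371^3·0.9906^1 = +0.006248
  k=2: (−1)^1·4.8990/(2)·0.1371^1·0.9906^3 = -0.326319
d^2_{-1,0}(2.8666) = +0.006248 -0.326319 = -0.320072
Attach z-rotation phases: D = e^{-i(-1)(0.3662)}·(-0.320072)·e^{-i(0)(1.0624)} = -0.298849-0.114608i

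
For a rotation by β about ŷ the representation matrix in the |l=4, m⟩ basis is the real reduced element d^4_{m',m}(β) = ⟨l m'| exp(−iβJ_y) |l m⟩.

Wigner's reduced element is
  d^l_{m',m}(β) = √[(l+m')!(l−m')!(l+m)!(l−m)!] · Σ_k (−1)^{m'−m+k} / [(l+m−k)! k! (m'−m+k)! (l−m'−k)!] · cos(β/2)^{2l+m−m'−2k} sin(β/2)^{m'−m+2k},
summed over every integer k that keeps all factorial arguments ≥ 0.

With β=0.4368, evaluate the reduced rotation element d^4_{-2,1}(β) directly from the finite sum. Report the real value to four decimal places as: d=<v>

d=0.1182

d^4_{-2,1}(β=0.4368) via Wigner's sum:
With c≡cos(β/2)=0.976245 and s≡sin(β/2)=0.216668, N=[2·720·120·6]^{1/2}=1018.233765
The bounds max(0,m−m')=3 and min(l+m,l−m')=5 give 3 terms
  k=3: (−1)^0·1018.2338/(72)·0.9762^5·0.2167^3 = +0.127554
  k=4: (−1)^1·1018.2338/(48)·0.9762^3·0.2167^5 = -0.009424
  k=5: (−1)^2·1018.2338/(240)·0.9762^1·0.2167^7 = +0.000093
d^4_{-2,1}(0.4368) = +0.127554 -0.009424 +0.000093 = +0.118222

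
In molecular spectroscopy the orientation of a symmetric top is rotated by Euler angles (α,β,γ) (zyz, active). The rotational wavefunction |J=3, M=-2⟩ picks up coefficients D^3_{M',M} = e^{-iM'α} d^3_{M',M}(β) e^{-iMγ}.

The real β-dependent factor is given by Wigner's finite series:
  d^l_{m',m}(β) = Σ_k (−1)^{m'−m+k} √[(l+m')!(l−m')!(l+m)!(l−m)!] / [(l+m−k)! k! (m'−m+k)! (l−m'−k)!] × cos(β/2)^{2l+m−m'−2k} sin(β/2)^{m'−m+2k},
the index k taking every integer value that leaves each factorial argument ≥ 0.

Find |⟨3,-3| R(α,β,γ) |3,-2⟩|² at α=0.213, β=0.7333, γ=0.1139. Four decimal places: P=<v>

D^3_{-3,-2}(0.213,0.7333,0.1139) = e^{-i·-3·0.213}·d^3_{-3,-2}(0.7333)·e^{-i·-2·0.1139}. Compute d first:
With c≡cos(β/2)=0.933534 and s≡sin(β/2)=0.358490, N=[1·720·1·120]^{1/2}=293.938769
k: max(0,(-2)−(-3))=1 … min(3+(-2),3−(-3))=1
  k=1: (−1)^0·293.9388/(120)·0.9335^5·0.3585^1 = +0.622590
d^3_{-3,-2}(0.7333) = +0.622590
|D^3_{-3,-2}|² = |d^3_{-3,-2}(β)|² = (+0.622590)² = 0.387619 (the z-rotation phases have unit modulus)

P=0.3876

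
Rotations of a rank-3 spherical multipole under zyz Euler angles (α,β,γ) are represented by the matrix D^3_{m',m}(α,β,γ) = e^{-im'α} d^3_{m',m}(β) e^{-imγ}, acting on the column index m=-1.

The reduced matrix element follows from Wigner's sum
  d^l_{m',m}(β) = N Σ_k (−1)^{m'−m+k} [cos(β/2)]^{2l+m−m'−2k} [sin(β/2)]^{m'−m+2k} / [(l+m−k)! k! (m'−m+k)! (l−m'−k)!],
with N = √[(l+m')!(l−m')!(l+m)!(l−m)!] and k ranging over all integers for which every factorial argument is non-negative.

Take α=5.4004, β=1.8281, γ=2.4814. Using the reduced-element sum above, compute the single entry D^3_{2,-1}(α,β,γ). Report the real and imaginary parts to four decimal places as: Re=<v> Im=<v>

Split into d^3_{2,-1}(β=1.8281) × two z-phases.
Half-angle: c=0.610543, s=0.791983. N=√(120·1·2·24)=75.894664
k: max(0,(-1)−(2))=0 … min(3+(-1),3−(2))=1
  k=0: (−1)^3·75.8947/(12)·0.6105^3·0.7920^3 = -0.715034
  k=1: (−1)^4·75.8947/(24)·0.6105^1·0.7920^5 = +0.601583
d^3_{2,-1}(1.8281) = -0.715034 +0.601583 = -0.113451
Phases: e^{-i·(2)·5.4004}=-0.193545+0.981091i, e^{-i·(-1)·2.4814}=-0.789874+0.613269i ⇒ D=+0.050916+0.101384i

Re=0.0509 Im=0.1014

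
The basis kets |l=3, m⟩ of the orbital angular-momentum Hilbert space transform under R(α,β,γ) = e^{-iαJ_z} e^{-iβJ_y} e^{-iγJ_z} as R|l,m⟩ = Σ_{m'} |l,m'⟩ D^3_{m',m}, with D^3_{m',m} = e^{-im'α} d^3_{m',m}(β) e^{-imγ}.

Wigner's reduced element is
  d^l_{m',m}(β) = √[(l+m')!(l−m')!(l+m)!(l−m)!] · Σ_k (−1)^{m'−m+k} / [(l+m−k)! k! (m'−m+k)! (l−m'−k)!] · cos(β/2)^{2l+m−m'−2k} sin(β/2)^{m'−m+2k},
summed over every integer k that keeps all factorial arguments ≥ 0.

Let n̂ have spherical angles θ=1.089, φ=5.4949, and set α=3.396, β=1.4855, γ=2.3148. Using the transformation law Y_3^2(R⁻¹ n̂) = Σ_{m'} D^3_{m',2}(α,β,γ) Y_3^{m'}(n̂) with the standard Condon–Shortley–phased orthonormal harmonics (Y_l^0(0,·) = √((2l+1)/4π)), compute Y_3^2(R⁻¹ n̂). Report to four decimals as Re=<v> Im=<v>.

Re=-0.3274 Im=0.1126

Need the full column D^3_{m',2} for m'=−3..3 at α=3.396, β=1.4855, γ=2.3148.
cos(β/2)=0.736611, sin(β/2)=0.676316
d^3_{-3,2}: single k=5 term ⇒ +0.255307;  D = +0.191134-0.169262i
d^3_{-2,2}: k∈[4..5] ⇒ +0.567605 -0.095697 = +0.471908;  D = -0.263180+0.391706i
d^3_{-1,2}: k∈[3..4] ⇒ +0.781978 -0.329600 = +0.452378;  D = +0.149666-0.426903i
d^3_{0,2}: k∈[2..3] ⇒ +0.737588 -0.621780 = +0.115809;  D = -0.009577+0.115412i
d^3_{1,2}: k∈[1..2] ⇒ +0.463812 -0.781978 = -0.318166;  D = +0.054336+0.313492i
d^3_{2,2}: k∈[0..1] ⇒ +0.159746 -0.673323 = -0.513577;  D = -0.212238-0.467671i
d^3_{3,2}: single k=0 term ⇒ -0.359267;  D = +0.226026+0.279259i
Y_3^{m'}(θ=1.089,φ=5.4949) and Σ D·Y over m':
  (+0.1911-0.1693i)·(-0.2071+0.2035i)  (-0.2632+0.3917i)·(-0.0021+0.3719i)  (+0.1497-0.4269i)·(+0.0149+0.0149i)  (-0.0096+0.1154i)·(-0.3331+0.0000i)  (+0.0543+0.3135i)·(-0.0149+0.0149i)  (-0.2122-0.4677i)·(-0.0021-0.3719i)  (+0.2260+0.2793i)·(+0.2071+0.2035i)
Y_3^2(R⁻¹ n̂) = -0.327419+0.112599i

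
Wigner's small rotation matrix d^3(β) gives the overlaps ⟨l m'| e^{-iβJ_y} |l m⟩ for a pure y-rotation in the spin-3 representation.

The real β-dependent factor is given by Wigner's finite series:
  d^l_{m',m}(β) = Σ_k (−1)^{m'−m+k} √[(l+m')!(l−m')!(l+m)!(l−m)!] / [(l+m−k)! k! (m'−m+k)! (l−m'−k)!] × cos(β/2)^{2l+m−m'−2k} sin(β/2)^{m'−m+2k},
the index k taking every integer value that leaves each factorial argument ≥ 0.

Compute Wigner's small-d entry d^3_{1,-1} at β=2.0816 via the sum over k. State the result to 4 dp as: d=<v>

d^3_{1,-1}(β=2.0816) via Wigner's sum:
c=cos(2.0816/2)=0.505530, s=sin(2.0816/2)=0.862809; N=√[24·2·2·24]=48.000000
k: max(0,(-1)−(1))=0 … min(3+(-1),3−(1))=2
  k=0: (−1)^2·48.0000/(8)·0.5055^4·0.8628^2 = +0.291722
  k=1: (−1)^3·48.0000/(6)·0.5055^2·0.8628^4 = -1.133033
  k=2: (−1)^4·48.0000/(48)·0.5055^0·0.8628^6 = +0.412561
d^3_{1,-1}(2.0816) = +0.291722 -1.133033 +0.412561 = -0.428751

d=-0.4288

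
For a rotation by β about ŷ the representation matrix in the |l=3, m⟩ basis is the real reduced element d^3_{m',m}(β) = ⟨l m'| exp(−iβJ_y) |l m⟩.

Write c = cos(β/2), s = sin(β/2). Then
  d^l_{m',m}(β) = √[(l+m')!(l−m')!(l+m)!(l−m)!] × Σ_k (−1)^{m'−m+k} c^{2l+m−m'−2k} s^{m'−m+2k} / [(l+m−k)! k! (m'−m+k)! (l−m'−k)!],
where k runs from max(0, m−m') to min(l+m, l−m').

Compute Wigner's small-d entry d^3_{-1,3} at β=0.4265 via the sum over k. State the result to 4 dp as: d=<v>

d^3_{-1,3}(β=0.4265) via Wigner's sum:
Half-angle: c=0.977348, s=0.211637. N=√(2·24·720·1)=185.903201
k: max(0,(3)−(-1))=4 … min(3+(3),3−(-1))=4
  k=4: (−1)^0·185.9032/(48)·0.9773^2·0.2116^4 = +0.007422
d^3_{-1,3}(0.4265) = +0.007422

d=0.0074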